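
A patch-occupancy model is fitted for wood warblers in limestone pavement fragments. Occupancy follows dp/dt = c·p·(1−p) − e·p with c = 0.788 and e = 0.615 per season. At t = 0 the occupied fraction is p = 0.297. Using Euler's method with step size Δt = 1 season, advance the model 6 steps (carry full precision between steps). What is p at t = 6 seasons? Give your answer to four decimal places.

0.2385

Update rule: p ← p + [c·p·(1−p) − e·p]·Δt with Δt = 1.
  1  |  dp/dt·Δt = -0.018128  |  p_1 = 0.278872
  2  |  dp/dt·Δt = -0.013038  |  p_2 = 0.265835
  3  |  dp/dt·Δt = -0.009697  |  p_3 = 0.256138
  4  |  dp/dt·Δt = -0.007386  |  p_4 = 0.248752
  5  |  dp/dt·Δt = -0.005725  |  p_5 = 0.243026
  6  |  dp/dt·Δt = -0.004497  |  p_6 = 0.238529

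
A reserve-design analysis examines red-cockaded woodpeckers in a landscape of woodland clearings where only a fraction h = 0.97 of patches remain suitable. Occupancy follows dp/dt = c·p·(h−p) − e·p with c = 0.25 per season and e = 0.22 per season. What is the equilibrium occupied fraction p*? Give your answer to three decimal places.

Setting dp/dt = 0 and dividing by p* gives c·(h−p*) = e.
So p* = h − e/c = 0.97 − 0.22/0.25 = 0.97 − 0.8800 = 0.0900.

0.090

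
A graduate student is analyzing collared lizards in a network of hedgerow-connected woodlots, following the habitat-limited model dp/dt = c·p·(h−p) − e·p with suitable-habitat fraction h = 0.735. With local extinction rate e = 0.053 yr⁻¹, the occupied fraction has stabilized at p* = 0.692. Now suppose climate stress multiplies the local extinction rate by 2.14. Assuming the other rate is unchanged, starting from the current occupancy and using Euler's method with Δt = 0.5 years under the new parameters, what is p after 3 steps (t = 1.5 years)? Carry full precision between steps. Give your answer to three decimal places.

0.653

Balance c(h−p*) = e gives c = e/(0.735 − 0.69200) = 0.053/0.04300 = 1.23256.
Starting from p₀ = 0.69200; update p ← p + (dp/dt)·Δt with the new parameters.
  1  |  dp/dt·Δt = -0.020905  |  p_1 = 0.671095
  2  |  dp/dt·Δt = -0.011628  |  p_2 = 0.659467
  3  |  dp/dt·Δt = -0.006701  |  p_3 = 0.652766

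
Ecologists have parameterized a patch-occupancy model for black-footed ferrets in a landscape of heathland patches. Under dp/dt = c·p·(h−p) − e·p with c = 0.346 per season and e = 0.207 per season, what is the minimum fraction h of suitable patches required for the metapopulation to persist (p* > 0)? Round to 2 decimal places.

p* = h − e/c is positive only when h > e/c.
h_min = e/c = 0.207/0.346 = 0.5983.

0.60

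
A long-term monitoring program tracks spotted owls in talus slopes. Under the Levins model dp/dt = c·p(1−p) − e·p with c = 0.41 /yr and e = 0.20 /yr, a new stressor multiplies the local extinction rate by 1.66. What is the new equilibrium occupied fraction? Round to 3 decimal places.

0.190

Before: p* = 1 − 0.20/0.41 = 0.5122.
After the change, c = 0.41, e = 0.332, so p* = 1 − 0.332/0.41 = 0.1902.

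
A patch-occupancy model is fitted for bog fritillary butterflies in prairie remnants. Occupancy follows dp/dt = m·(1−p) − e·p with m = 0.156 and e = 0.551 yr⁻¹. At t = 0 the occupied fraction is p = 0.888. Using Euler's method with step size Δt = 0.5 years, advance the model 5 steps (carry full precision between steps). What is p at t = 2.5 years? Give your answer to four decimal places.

0.2960

Update rule: p ← p + [m·(1−p) − e·p]·Δt with Δt = 0.5.
  1  |  dp/dt·Δt = -0.235908  |  p_1 = 0.652092
  2  |  dp/dt·Δt = -0.152515  |  p_2 = 0.499577
  3  |  dp/dt·Δt = -0.098601  |  p_3 = 0.400977
  4  |  dp/dt·Δt = -0.063745  |  p_4 = 0.337232
  5  |  dp/dt·Δt = -0.041211  |  p_5 = 0.296020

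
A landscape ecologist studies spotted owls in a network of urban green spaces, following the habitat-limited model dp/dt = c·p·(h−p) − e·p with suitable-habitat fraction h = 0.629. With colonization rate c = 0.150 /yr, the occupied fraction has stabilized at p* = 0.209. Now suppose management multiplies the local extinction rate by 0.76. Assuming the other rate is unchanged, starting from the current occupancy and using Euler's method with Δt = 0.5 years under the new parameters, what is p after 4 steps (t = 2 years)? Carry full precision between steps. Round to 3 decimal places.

0.215

Balance c(h−p*) = e gives e = 0.150×(0.629 − 0.20900) = 0.06300.
Starting from p₀ = 0.20900; update p ← p + (dp/dt)·Δt with the new parameters.
  1  |  dp/dt·Δt = +0.001580  |  p_1 = 0.210580
  2  |  dp/dt·Δt = +0.001567  |  p_2 = 0.212147
  3  |  dp/dt·Δt = +0.001554  |  p_3 = 0.213701
  4  |  dp/dt·Δt = +0.001540  |  p_4 = 0.215241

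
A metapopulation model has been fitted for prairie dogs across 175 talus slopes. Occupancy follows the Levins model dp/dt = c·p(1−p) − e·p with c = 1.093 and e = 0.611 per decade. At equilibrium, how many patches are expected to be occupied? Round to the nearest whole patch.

p* = 1 − e/c = 1 − 0.611/1.093 = 0.4410.
Expected occupied patches = N × p* = 175 × 0.4410 = 77.17 ≈ 77.

77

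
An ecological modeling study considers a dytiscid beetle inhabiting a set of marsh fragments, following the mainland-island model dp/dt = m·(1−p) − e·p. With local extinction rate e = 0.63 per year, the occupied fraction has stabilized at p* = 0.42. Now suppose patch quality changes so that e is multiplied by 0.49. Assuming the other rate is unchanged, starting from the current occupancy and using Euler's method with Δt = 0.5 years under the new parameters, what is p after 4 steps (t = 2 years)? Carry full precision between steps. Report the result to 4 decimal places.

0.5708

Balance m(1−p*) = e·p* gives m = e·p*/(1−p*) = 0.63×0.42000/0.58000 = 0.45621.
Starting from p₀ = 0.42000; update p ← p + (dp/dt)·Δt with the new parameters.
p: 0.42000 → 0.48747  (Δp = +0.06747)
p: 0.48747 → 0.52914  (Δp = +0.04167)
p: 0.52914 → 0.55487  (Δp = +0.02573)
p: 0.55487 → 0.57076  (Δp = +0.01589)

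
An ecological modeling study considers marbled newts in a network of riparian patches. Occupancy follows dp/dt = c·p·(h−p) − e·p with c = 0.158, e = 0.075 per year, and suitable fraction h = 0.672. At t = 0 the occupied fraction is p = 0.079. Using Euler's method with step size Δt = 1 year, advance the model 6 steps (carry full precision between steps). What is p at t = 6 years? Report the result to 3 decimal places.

0.088

Update rule: p ← p + [c·p·(h−p) − e·p]·Δt with Δt = 1.
p: 0.07900 → 0.08048  (Δp = +0.00148)
p: 0.08048 → 0.08196  (Δp = +0.00149)
p: 0.08196 → 0.08346  (Δp = +0.00149)
p: 0.08346 → 0.08496  (Δp = +0.00150)
p: 0.08496 → 0.08647  (Δp = +0.00151)
p: 0.08647 → 0.08798  (Δp = +0.00151)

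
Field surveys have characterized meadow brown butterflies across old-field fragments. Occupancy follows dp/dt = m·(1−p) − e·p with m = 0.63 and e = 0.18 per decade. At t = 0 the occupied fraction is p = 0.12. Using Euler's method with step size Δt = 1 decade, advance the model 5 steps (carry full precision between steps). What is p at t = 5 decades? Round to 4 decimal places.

0.7776

Update rule: p ← p + [m·(1−p) − e·p]·Δt with Δt = 1.
t = 1: p = 0.12000 + (+0.53280) = 0.65280
t = 2: p = 0.65280 + (+0.10123) = 0.75403
t = 3: p = 0.75403 + (+0.01923) = 0.77327
t = 4: p = 0.77327 + (+0.00365) = 0.77692
t = 5: p = 0.77692 + (+0.00069) = 0.77761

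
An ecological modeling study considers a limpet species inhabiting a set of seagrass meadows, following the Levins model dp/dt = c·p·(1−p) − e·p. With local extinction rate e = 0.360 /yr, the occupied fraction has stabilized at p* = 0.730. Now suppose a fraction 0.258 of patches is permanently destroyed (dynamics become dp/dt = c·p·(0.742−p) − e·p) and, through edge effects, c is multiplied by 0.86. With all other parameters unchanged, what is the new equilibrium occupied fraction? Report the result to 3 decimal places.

Balance c(1−p*) = e gives c = e/(1 − 0.73000) = 0.360/0.27000 = 1.33333.
New p* = 0.742 − e/c = 0.742 − 0.36000/1.14666 = 0.42804.

0.428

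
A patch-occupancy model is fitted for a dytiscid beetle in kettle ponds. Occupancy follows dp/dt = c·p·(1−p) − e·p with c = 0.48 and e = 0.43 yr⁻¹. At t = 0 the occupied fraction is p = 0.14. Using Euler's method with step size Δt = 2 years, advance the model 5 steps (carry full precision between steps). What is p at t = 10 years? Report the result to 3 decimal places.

Update rule: p ← p + [c·p·(1−p) − e·p]·Δt with Δt = 2.
t = 2: p = 0.14000 + (-0.00482) = 0.13518
t = 4: p = 0.13518 + (-0.00403) = 0.13116
t = 6: p = 0.13116 + (-0.00340) = 0.12776
t = 8: p = 0.12776 + (-0.00289) = 0.12487
t = 10: p = 0.12487 + (-0.00248) = 0.12239

0.122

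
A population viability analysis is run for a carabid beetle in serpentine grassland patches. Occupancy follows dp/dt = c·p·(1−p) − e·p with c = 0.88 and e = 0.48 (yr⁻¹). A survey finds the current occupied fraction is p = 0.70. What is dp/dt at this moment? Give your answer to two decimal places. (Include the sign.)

Colonization term: c·p·(1−p) = 0.88×0.70×0.3000 = 0.18480.
Extinction term: e·p = 0.33600.
dp/dt = 0.18480 − 0.33600 = -0.15120.

-0.15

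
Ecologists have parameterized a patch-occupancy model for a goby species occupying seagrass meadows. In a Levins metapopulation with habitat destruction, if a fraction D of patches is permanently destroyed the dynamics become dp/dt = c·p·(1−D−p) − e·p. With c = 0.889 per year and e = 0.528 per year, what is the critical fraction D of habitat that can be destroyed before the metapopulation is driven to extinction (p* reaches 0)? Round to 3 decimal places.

The nontrivial equilibrium is p* = (1−D) − e/c; extinction occurs when this hits zero.
So D_crit = 1 − e/c = 1 − 0.528/0.889 = 1 − 0.5939 = 0.4061.
Note this equals the original equilibrium occupancy — the Levins extinction-debt result.

0.406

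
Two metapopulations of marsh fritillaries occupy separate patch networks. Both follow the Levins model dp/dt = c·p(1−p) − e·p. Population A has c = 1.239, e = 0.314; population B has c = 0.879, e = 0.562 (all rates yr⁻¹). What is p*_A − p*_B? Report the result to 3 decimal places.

A: p*_A = 1 − 0.314/1.239 = 0.7466.
B: p*_B = 1 − 0.562/0.879 = 0.3606.
p*_A − p*_B = 0.7466 − 0.3606 = 0.3859.

0.386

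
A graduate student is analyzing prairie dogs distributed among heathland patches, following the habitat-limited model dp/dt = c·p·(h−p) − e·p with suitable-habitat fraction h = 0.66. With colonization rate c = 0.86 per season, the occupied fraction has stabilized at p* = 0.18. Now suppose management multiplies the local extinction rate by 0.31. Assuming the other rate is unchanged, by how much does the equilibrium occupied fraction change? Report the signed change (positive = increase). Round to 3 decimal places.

0.331

Balance c(h−p*) = e gives e = 0.86×(0.66 − 0.18000) = 0.41280.
New p* = 0.66 − e/c = 0.66 − 0.12797/0.86000 = 0.51120.
Δp* = 0.51120 − 0.18000 = +0.33120.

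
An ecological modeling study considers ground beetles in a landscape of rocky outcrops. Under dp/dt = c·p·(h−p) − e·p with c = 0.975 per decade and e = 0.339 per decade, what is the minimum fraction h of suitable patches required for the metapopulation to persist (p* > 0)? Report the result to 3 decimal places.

p* = h − e/c is positive only when h > e/c.
h_min = e/c = 0.339/0.975 = 0.3477.

0.348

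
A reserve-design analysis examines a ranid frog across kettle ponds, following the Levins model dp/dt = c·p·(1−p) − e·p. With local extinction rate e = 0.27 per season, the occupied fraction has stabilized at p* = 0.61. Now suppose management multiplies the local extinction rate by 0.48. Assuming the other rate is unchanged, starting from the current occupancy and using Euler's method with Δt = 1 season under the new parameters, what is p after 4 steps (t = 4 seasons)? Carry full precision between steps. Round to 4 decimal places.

0.7995

Balance c(1−p*) = e gives c = e/(1 − 0.61000) = 0.27/0.39000 = 0.69231.
Starting from p₀ = 0.61000; update p ← p + (dp/dt)·Δt with the new parameters.
t = 1: p = 0.61000 + (+0.08564) = 0.69564
t = 2: p = 0.69564 + (+0.05642) = 0.75207
t = 3: p = 0.75207 + (+0.03162) = 0.78369
t = 4: p = 0.78369 + (+0.01579) = 0.79948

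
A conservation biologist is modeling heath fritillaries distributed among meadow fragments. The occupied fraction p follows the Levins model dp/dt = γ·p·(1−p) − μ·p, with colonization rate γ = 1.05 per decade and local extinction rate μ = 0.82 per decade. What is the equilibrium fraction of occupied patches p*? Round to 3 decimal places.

At equilibrium, colonization balances extinction: γ·p*·(1−p*) = μ·p*.
So p* = 1 − μ/γ = 1 − 0.82/1.05 = 1 − 0.7810 = 0.2190.

0.219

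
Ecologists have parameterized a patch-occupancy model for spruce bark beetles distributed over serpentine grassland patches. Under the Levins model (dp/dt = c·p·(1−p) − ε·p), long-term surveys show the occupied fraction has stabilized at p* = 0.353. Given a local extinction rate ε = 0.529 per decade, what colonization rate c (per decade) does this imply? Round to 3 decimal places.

0.818

At equilibrium c(1−p*) = ε, so c = ε/(1−p*).
c = 0.529/(1 − 0.353) = 0.529/0.6470 = 0.8176.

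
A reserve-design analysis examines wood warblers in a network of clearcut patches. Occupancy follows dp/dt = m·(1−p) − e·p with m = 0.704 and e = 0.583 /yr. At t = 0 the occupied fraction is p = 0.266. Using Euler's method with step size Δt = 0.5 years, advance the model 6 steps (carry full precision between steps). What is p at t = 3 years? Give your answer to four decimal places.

Update rule: p ← p + [m·(1−p) − e·p]·Δt with Δt = 0.5.
  1  |  dp/dt·Δt = +0.180829  |  p_1 = 0.446829
  2  |  dp/dt·Δt = +0.064466  |  p_2 = 0.511295
  3  |  dp/dt·Δt = +0.022982  |  p_3 = 0.534277
  4  |  dp/dt·Δt = +0.008193  |  p_4 = 0.542470
  5  |  dp/dt·Δt = +0.002921  |  p_5 = 0.545390
  6  |  dp/dt·Δt = +0.001041  |  p_6 = 0.546432

0.5464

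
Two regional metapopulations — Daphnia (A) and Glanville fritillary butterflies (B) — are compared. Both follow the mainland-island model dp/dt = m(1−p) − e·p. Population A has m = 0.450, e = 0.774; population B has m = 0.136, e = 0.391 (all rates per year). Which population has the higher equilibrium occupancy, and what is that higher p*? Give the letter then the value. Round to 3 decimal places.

A, 0.368

A: p*_A = m/(m+e) = 0.450/1.2240 = 0.3676.
B: p*_B = 0.136/0.5270 = 0.2581.
A is higher at 0.3676.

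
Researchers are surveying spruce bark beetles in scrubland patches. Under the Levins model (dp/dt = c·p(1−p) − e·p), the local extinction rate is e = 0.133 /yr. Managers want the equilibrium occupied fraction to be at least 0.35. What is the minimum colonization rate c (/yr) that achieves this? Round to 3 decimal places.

p* = 1 − e/c ≥ 0.35 requires e/c ≤ 0.6500, i.e. c ≥ e/0.6500.
c_min = 0.133/0.6500 = 0.2046.

0.205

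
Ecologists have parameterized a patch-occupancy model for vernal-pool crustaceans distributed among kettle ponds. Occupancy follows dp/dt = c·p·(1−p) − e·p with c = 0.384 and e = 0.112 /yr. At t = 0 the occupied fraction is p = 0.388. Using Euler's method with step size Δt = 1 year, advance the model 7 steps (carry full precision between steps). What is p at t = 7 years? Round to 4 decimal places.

0.6400

Update rule: p ← p + [c·p·(1−p) − e·p]·Δt with Δt = 1.
p: 0.38800 → 0.43573  (Δp = +0.04773)
p: 0.43573 → 0.48134  (Δp = +0.04561)
p: 0.48134 → 0.52330  (Δp = +0.04196)
p: 0.52330 → 0.56048  (Δp = +0.03718)
p: 0.56048 → 0.59230  (Δp = +0.03182)
p: 0.59230 → 0.61869  (Δp = +0.02639)
p: 0.61869 → 0.63999  (Δp = +0.02130)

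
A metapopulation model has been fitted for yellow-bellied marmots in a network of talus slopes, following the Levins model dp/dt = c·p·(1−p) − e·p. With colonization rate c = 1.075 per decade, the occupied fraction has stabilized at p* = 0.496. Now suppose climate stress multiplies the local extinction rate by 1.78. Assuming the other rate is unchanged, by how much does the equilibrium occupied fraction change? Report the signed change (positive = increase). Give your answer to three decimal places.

-0.393

Balance c(1−p*) = e gives e = 1.075×(1 − 0.49600) = 0.54180.
New p* = 1 − e/c = 1 − 0.96440/1.07500 = 0.10288.
Δp* = 0.10288 − 0.49600 = -0.39312.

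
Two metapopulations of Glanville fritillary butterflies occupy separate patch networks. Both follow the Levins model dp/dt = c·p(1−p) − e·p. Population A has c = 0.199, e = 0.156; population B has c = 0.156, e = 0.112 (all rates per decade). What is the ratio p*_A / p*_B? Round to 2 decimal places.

A: p*_A = 1 − 0.156/0.199 = 0.2161.
B: p*_B = 1 − 0.112/0.156 = 0.2821.
p*_A / p*_B = 0.2161/0.2821 = 0.7661.

0.77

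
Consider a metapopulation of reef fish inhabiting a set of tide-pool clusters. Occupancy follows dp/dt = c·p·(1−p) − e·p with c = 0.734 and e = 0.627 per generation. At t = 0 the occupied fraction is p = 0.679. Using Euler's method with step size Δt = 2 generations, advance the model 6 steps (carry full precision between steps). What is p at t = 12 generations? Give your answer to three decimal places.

0.146

Update rule: p ← p + [c·p·(1−p) − e·p]·Δt with Δt = 2.
step 1: Δp = -0.53150, p = 0.14750
step 2: Δp = -0.00037, p = 0.14713
step 3: Δp = -0.00029, p = 0.14683
step 4: Δp = -0.00023, p = 0.14661
step 5: Δp = -0.00018, p = 0.14643
step 6: Δp = -0.00014, p = 0.14629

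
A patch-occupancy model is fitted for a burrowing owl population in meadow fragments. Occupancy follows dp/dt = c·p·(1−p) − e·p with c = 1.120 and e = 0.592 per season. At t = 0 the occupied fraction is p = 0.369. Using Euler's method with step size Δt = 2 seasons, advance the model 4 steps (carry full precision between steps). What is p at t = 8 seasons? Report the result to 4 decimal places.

Update rule: p ← p + [c·p·(1−p) − e·p]·Δt with Δt = 2.
t = 2: p = 0.36900 + (+0.08466) = 0.45366
t = 4: p = 0.45366 + (+0.01805) = 0.47172
t = 6: p = 0.47172 + (-0.00030) = 0.47141
t = 8: p = 0.47141 + (+0.00002) = 0.47143

0.4714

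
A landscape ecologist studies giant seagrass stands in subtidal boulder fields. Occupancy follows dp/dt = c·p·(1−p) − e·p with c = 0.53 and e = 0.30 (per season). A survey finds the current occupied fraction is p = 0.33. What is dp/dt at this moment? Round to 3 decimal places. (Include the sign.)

0.018

Colonization term: c·p·(1−p) = 0.53×0.33×0.6700 = 0.11718.
Extinction term: e·p = 0.09900.
dp/dt = 0.11718 − 0.09900 = 0.01818.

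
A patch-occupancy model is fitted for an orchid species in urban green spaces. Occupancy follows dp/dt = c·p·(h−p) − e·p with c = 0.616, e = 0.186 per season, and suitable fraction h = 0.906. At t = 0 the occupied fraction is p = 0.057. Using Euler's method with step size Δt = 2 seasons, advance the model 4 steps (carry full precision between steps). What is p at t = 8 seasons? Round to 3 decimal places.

0.349

Update rule: p ← p + [c·p·(h−p) − e·p]·Δt with Δt = 2.
t = 2: p = 0.05700 + (+0.03842) = 0.09542
t = 4: p = 0.09542 + (+0.05979) = 0.15521
t = 6: p = 0.15521 + (+0.08583) = 0.24103
t = 8: p = 0.24103 + (+0.10780) = 0.34883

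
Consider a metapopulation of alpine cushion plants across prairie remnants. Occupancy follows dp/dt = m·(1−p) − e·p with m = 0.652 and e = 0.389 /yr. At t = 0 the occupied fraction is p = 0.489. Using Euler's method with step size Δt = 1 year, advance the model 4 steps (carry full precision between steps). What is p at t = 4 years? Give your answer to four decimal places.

0.6263

Update rule: p ← p + [m·(1−p) − e·p]·Δt with Δt = 1.
p: 0.48900 → 0.63195  (Δp = +0.14295)
p: 0.63195 → 0.62609  (Δp = -0.00586)
p: 0.62609 → 0.62633  (Δp = +0.00024)
p: 0.62633 → 0.62632  (Δp = -0.00001)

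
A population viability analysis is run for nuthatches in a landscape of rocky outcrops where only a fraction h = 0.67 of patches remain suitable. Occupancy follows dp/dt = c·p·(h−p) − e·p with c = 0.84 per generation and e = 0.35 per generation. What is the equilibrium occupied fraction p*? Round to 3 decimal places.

0.253

Setting dp/dt = 0 and dividing by p* gives c·(h−p*) = e.
So p* = h − e/c = 0.67 − 0.35/0.84 = 0.67 − 0.4167 = 0.2533.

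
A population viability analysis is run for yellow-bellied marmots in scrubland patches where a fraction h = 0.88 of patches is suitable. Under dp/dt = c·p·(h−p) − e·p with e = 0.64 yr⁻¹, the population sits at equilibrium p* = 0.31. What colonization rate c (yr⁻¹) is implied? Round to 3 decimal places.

At equilibrium c(h−p*) = e, so c = e/(h−p*).
c = 0.64/(0.88 − 0.31) = 0.64/0.5700 = 1.1228.

1.123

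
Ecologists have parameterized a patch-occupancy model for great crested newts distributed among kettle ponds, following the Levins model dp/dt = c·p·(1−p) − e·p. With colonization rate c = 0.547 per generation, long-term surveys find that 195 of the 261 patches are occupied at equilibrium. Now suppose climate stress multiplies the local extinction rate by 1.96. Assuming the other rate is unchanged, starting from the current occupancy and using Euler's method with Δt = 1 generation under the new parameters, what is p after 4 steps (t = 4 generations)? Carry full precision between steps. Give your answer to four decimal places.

0.5474

Observed p* = 195/261 = 0.74713.
Balance c(1−p*) = e gives e = 0.547×(1 − 0.74713) = 0.13832.
Starting from p₀ = 0.74713; update p ← p + (dp/dt)·Δt with the new parameters.
  1  |  dp/dt·Δt = -0.099210  |  p_1 = 0.647916
  2  |  dp/dt·Δt = -0.050875  |  p_2 = 0.597041
  3  |  dp/dt·Δt = -0.030265  |  p_3 = 0.566776
  4  |  dp/dt·Δt = -0.019348  |  p_4 = 0.547428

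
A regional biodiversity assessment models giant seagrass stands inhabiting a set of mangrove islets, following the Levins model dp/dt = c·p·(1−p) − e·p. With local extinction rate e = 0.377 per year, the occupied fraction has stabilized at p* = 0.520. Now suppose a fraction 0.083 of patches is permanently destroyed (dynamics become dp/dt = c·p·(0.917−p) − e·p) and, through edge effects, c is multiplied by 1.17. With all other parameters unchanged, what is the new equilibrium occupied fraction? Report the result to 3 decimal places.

0.507

Balance c(1−p*) = e gives c = e/(1 − 0.52000) = 0.377/0.48000 = 0.78542.
New p* = 0.917 − e/c = 0.917 − 0.37700/0.91894 = 0.50674.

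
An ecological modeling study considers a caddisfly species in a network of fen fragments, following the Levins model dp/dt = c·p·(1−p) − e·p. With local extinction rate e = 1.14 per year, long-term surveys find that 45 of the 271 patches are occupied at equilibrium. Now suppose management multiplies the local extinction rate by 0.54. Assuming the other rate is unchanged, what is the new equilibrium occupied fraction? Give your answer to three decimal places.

0.550

Observed p* = 45/271 = 0.16605.
Balance c(1−p*) = e gives c = e/(1 − 0.16605) = 1.14/0.83395 = 1.36699.
New p* = 1 − e/c = 1 − 0.61560/1.36699 = 0.54967.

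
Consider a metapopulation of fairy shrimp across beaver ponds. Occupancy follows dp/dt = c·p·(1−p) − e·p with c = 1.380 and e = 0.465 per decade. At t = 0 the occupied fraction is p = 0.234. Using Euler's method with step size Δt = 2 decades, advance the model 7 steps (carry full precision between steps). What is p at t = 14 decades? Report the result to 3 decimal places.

Update rule: p ← p + [c·p·(1−p) − e·p]·Δt with Δt = 2.
p: 0.23400 → 0.51109  (Δp = +0.27709)
p: 0.51109 → 0.72544  (Δp = +0.21434)
p: 0.72544 → 0.60051  (Δp = -0.12492)
p: 0.60051 → 0.70415  (Δp = +0.10364)
p: 0.70415 → 0.62426  (Δp = -0.07989)
p: 0.62426 → 0.69108  (Δp = +0.06682)
p: 0.69108 → 0.63760  (Δp = -0.05348)

0.638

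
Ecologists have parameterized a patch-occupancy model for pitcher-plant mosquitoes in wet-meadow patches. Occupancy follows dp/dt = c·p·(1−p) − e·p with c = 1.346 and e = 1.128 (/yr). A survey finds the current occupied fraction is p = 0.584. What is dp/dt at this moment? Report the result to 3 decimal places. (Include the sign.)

-0.332

Colonization term: c·p·(1−p) = 1.346×0.584×0.4160 = 0.32700.
Extinction term: e·p = 0.65875.
dp/dt = 0.32700 − 0.65875 = -0.33175.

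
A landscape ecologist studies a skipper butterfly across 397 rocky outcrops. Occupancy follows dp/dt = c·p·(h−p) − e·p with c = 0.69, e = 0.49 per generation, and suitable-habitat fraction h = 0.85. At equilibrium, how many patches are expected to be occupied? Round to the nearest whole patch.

56

p* = h − e/c = 0.85 − 0.7101 = 0.1399.
Expected occupied patches = N × p* = 397 × 0.1399 = 55.52 ≈ 56.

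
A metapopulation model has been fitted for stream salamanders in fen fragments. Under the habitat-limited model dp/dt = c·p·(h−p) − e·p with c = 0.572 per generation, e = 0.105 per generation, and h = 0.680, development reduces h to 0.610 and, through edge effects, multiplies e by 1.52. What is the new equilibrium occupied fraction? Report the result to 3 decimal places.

Before: p* = h − e/c = 0.680 − 0.105/0.572 = 0.680 − 0.1836 = 0.4964.
After: c = 0.572, e = 0.1596, h = 0.610; p* = 0.610 − 0.1596/0.572 = 0.3310.

0.331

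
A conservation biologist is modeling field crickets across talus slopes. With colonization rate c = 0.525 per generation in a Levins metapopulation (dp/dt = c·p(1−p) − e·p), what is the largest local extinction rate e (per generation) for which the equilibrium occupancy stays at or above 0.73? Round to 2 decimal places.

1 − e/c ≥ 0.73 ⇒ e ≤ c(1 − 0.73) = 0.525 × 0.2700.
e_max = 0.1418.

0.14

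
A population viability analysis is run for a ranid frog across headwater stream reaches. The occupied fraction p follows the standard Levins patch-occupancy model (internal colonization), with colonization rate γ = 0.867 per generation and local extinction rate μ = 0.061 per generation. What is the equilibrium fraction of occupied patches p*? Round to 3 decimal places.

0.930

Setting dp/dt = 0 and dividing through by p* gives γ·(1−p*) = μ.
So p* = 1 − μ/γ = 1 − 0.061/0.867 = 1 − 0.0704 = 0.9296.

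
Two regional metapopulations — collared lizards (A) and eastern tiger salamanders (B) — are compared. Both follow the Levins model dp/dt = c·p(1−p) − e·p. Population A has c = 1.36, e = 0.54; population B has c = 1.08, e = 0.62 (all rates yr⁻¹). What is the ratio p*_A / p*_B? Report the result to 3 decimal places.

A: p*_A = 1 − 0.54/1.36 = 0.6029.
B: p*_B = 1 − 0.62/1.08 = 0.4259.
p*_A / p*_B = 0.6029/0.4259 = 1.4156.

1.416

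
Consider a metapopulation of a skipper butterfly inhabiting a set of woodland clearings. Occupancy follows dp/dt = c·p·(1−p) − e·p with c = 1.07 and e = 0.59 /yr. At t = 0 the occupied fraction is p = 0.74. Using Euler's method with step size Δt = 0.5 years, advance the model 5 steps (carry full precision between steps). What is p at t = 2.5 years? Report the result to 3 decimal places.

Update rule: p ← p + [c·p·(1−p) − e·p]·Δt with Δt = 0.5.
p: 0.74000 → 0.62463  (Δp = -0.11537)
p: 0.62463 → 0.56581  (Δp = -0.05883)
p: 0.56581 → 0.53033  (Δp = -0.03548)
p: 0.53033 → 0.50714  (Δp = -0.02319)
p: 0.50714 → 0.49126  (Δp = -0.01588)

0.491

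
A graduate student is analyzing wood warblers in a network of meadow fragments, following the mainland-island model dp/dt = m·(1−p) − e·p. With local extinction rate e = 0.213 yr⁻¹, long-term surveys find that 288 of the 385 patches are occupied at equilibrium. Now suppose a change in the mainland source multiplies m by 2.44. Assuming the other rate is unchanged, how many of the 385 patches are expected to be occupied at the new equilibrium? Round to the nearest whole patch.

338

Observed p* = 288/385 = 0.74805.
Balance m(1−p*) = e·p* gives m = e·p*/(1−p*) = 0.213×0.74805/0.25195 = 0.63241.
New p* = m/(m+e) = 1.54308/(1.54308+0.21300) = 0.87871.
Expected occupied = 385 × 0.87871 = 338.30 ≈ 338.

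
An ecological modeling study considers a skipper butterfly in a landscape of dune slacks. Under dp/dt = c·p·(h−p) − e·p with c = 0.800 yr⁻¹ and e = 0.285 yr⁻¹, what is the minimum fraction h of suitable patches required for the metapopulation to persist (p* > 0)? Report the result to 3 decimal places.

0.356

p* = h − e/c is positive only when h > e/c.
h_min = e/c = 0.285/0.800 = 0.3562.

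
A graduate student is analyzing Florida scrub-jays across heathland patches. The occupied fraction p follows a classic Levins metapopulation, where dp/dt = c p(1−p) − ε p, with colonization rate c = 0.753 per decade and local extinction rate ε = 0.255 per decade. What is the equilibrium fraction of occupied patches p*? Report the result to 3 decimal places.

0.661

Setting dp/dt = 0 and dividing through by p* gives c·(1−p*) = ε.
So p* = 1 − ε/c = 1 − 0.255/0.753 = 1 − 0.3386 = 0.6614.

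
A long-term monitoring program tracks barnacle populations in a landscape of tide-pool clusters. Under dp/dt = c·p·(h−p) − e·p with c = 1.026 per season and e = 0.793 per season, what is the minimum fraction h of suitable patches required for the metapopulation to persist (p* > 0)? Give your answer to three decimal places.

p* = h − e/c is positive only when h > e/c.
h_min = e/c = 0.793/1.026 = 0.7729.

0.773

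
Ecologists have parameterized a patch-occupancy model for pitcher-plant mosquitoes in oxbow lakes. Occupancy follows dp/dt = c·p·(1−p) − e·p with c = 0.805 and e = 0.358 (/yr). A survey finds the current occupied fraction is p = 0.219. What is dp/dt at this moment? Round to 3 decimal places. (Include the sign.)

Colonization term: c·p·(1−p) = 0.805×0.219×0.7810 = 0.13769.
Extinction term: e·p = 0.07840.
dp/dt = 0.13769 − 0.07840 = 0.05928.

0.059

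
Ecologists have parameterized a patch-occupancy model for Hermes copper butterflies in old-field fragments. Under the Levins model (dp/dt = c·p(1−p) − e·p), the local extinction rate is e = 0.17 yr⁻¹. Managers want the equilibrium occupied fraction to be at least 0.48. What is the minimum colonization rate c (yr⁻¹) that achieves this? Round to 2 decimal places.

p* = 1 − e/c ≥ 0.48 requires e/c ≤ 0.5200, i.e. c ≥ e/0.5200.
c_min = 0.17/0.5200 = 0.3269.

0.33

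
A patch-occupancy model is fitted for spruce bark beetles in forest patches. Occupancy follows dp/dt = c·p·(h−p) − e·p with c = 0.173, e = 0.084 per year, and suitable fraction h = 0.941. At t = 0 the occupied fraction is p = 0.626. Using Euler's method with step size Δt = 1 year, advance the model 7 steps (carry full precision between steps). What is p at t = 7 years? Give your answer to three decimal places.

Update rule: p ← p + [c·p·(h−p) − e·p]·Δt with Δt = 1.
p: 0.62600 → 0.60753  (Δp = -0.01847)
p: 0.60753 → 0.59155  (Δp = -0.01598)
p: 0.59155 → 0.57762  (Δp = -0.01393)
p: 0.57762 → 0.56541  (Δp = -0.01221)
p: 0.56541 → 0.55465  (Δp = -0.01076)
p: 0.55465 → 0.54514  (Δp = -0.00952)
p: 0.54514 → 0.53668  (Δp = -0.00846)

0.537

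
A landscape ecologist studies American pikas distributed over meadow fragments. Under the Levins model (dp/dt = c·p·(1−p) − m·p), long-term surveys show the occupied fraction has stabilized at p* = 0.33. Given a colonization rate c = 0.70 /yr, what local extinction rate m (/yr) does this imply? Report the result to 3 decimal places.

At equilibrium c(1−p*) = m.
m = 0.70 × (1 − 0.33) = 0.70 × 0.6700 = 0.4690.

0.469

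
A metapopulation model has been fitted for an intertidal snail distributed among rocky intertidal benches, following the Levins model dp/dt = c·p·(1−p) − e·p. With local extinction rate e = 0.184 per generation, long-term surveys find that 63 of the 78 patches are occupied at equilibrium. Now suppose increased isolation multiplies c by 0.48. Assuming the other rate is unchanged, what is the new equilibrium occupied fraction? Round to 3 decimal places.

0.599

Observed p* = 63/78 = 0.80769.
Balance c(1−p*) = e gives c = e/(1 − 0.80769) = 0.184/0.19231 = 0.95679.
New p* = 1 − e/c = 1 − 0.18400/0.45926 = 0.59936.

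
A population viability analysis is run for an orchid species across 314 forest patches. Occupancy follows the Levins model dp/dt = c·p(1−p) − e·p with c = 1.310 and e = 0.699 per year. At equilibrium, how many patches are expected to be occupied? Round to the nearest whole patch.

146

p* = 1 − e/c = 1 − 0.699/1.310 = 0.4664.
Expected occupied patches = N × p* = 314 × 0.4664 = 146.45 ≈ 146.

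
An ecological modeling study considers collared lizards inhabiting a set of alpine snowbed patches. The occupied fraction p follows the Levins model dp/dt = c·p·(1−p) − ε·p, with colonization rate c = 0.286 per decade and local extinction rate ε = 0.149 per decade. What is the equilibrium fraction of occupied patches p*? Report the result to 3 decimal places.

At equilibrium, colonization balances extinction: c·p*·(1−p*) = ε·p*.
So p* = 1 − ε/c = 1 − 0.149/0.286 = 1 − 0.5210 = 0.4790.

0.479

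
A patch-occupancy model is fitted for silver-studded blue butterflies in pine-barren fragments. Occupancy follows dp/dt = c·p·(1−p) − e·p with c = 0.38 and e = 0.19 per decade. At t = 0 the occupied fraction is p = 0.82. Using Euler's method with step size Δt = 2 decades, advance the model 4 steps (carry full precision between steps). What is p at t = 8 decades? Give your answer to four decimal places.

0.5216

Update rule: p ← p + [c·p·(1−p) − e·p]·Δt with Δt = 2.
p: 0.82000 → 0.62058  (Δp = -0.19942)
p: 0.62058 → 0.56371  (Δp = -0.05687)
p: 0.56371 → 0.53641  (Δp = -0.02729)
p: 0.53641 → 0.52157  (Δp = -0.01485)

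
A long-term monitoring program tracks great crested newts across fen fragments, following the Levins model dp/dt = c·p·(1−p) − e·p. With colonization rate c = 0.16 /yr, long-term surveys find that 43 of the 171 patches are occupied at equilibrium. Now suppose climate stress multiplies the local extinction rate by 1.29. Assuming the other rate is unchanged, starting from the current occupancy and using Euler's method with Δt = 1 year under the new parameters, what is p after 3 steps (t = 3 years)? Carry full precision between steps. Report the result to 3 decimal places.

0.227

Observed p* = 43/171 = 0.25146.
Balance c(1−p*) = e gives e = 0.16×(1 − 0.25146) = 0.11977.
Starting from p₀ = 0.25146; update p ← p + (dp/dt)·Δt with the new parameters.
step 1: Δp = -0.00873, p = 0.24273
step 2: Δp = -0.00809, p = 0.23464
step 3: Δp = -0.00752, p = 0.22712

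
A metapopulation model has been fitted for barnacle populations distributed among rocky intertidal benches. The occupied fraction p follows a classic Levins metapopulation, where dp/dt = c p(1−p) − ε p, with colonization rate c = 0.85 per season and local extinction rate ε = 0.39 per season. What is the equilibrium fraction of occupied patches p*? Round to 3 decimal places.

Setting dp/dt = 0 and dividing through by p* gives c·(1−p*) = ε.
So p* = 1 − ε/c = 1 − 0.39/0.85 = 1 − 0.4588 = 0.5412.

0.541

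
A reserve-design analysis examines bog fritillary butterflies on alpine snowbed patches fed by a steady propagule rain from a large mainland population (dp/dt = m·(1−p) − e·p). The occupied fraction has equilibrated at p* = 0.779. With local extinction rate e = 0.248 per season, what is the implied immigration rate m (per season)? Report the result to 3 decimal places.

At equilibrium m(1−p*) = e·p*, so m = e·p*/(1−p*).
m = 0.248 × 0.779 / 0.2210 = 0.1932/0.2210 = 0.8742.

0.874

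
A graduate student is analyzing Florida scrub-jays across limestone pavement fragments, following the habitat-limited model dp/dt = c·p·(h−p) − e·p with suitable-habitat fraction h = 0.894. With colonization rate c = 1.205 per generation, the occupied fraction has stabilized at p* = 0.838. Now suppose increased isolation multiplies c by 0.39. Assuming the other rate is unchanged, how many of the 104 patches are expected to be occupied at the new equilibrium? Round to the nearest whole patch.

Balance c(h−p*) = e gives e = 1.205×(0.894 − 0.83800) = 0.06748.
New p* = 0.894 − e/c = 0.894 − 0.06748/0.46995 = 0.75041.
Expected occupied = 104 × 0.75041 = 78.04 ≈ 78.

78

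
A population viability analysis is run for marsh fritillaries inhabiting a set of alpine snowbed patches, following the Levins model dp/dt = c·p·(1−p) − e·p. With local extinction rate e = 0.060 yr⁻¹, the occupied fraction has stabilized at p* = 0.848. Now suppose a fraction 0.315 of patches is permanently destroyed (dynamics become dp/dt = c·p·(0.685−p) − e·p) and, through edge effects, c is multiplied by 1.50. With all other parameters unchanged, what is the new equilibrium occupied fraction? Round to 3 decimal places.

Balance c(1−p*) = e gives c = e/(1 − 0.84800) = 0.060/0.15200 = 0.39474.
New p* = 0.685 − e/c = 0.685 − 0.06000/0.59211 = 0.58367.

0.584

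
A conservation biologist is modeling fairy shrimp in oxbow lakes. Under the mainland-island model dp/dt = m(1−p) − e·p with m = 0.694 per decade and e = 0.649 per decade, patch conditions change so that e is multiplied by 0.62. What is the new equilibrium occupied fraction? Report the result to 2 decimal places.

Before: p* = 0.694/(0.694+0.649) = 0.5168.
After: m = 0.694, e = 0.40238; p* = 0.694/1.0964 = 0.6330.

0.63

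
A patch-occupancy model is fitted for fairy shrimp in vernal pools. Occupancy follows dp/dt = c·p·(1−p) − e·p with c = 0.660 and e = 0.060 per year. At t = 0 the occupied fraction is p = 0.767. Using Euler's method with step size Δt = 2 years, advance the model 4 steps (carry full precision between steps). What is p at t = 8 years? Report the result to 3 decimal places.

0.909

Update rule: p ← p + [c·p·(1−p) − e·p]·Δt with Δt = 2.
t = 2: p = 0.76700 + (+0.14386) = 0.91086
t = 4: p = 0.91086 + (-0.00213) = 0.90873
t = 6: p = 0.90873 + (+0.00043) = 0.90916
t = 8: p = 0.90916 + (-0.00009) = 0.90908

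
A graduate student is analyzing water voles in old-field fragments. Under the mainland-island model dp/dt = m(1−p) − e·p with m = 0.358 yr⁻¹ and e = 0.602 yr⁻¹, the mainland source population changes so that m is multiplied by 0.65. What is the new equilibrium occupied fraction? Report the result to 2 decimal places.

0.28

Before: p* = 0.358/(0.358+0.602) = 0.3729.
After: m = 0.2327, e = 0.602; p* = 0.2327/0.8347 = 0.2788.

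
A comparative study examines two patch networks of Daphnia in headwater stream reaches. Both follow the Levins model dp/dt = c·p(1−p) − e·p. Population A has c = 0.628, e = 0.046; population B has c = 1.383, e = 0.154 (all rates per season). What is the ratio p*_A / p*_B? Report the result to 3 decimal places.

1.043

A: p*_A = 1 − 0.046/0.628 = 0.9268.
B: p*_B = 1 − 0.154/1.383 = 0.8886.
p*_A / p*_B = 0.9268/0.8886 = 1.0429.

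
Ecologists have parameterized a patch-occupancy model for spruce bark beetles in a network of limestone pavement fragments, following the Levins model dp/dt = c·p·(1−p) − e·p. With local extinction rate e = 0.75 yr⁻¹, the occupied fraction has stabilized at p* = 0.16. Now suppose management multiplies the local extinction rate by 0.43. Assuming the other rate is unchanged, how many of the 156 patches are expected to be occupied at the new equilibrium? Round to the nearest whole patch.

100

Balance c(1−p*) = e gives c = e/(1 − 0.16000) = 0.75/0.84000 = 0.89286.
New p* = 1 − e/c = 1 − 0.32250/0.89286 = 0.63880.
Expected occupied = 156 × 0.63880 = 99.65 ≈ 100.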